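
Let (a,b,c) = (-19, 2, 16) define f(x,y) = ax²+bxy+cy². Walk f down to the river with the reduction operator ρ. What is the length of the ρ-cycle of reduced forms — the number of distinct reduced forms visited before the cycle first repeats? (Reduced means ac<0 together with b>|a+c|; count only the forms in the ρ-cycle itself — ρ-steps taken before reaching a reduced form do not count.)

D = 1220, ⌊√D⌋ = 34
descent: ρ → (16,30,-5)  [lands on river]
river: ρ → (-5,30,16)
river: ρ → (16,34,-1)
river: ρ → (-1,34,16)
ρ-cycle length = 4 (tail of 1 descent step not counted)

4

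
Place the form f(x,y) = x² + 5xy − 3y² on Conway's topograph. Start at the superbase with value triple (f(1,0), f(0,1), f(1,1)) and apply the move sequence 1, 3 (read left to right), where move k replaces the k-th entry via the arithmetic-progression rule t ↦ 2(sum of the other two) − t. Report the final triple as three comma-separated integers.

start (1,-3,3) = (f(1,0),f(0,1),f(1,1))
replace slot 1: 2·((-3)+3) − 1 = -1 → (-1,-3,3)
replace slot 3: 2·((-1)+(-3)) − 3 = -11 → (-1,-3,-11)

-1,-3,-11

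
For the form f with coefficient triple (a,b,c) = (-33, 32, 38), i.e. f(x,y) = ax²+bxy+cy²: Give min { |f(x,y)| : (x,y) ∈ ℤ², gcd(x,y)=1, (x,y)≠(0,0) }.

river: ρ → (38,44,-27)
river: ρ → (-27,64,18)
river: ρ → (18,44,-57)
river: ρ → (-57,70,5)
river: ρ → (5,70,-57)
river: ρ → (-57,44,18)
river: ρ → (18,64,-27)
river: ρ → (-27,44,38)
river: ρ → (38,32,-33)
river: ρ → (-33,34,37)
river: ρ → (37,40,-30)
river: ρ → (-30,20,47)
river: ρ → (47,74,-3)
river: ρ → (-3,76,22)
river: ρ → (22,56,-33)
river: ρ → (-33,76,2)
river: ρ → (2,76,-33)
river: ρ → (-33,56,22)
river: ρ → (22,76,-3)
river: ρ → (-3,74,47)
river: ρ → (47,20,-30)
river: ρ → (-30,40,37)
river: ρ → (37,34,-33)
river: ρ → (-33,32,38)
closes: descent 0, river 24
min |a| on river = 2

2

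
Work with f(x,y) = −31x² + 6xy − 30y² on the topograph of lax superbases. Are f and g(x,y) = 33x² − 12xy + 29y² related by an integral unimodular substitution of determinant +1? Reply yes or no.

D₁ = -3684, D₂ = -3684
f is negative-definite; reduce −f:
−f: flip: (31,-6,30)→(30,6,31)
−f: reduced (well bottom): (30,6,31) with a≤c, −a<b≤a
flip sign back: reduced form of f is (-30,-6,-31)
g: flip: (33,-12,29)→(29,12,33)
g: reduced (well bottom): (29,12,33) with a≤c, −a<b≤a
reduced forms (-30, -6, -31) vs (29, 12, 33) ⇒ inequivalent

no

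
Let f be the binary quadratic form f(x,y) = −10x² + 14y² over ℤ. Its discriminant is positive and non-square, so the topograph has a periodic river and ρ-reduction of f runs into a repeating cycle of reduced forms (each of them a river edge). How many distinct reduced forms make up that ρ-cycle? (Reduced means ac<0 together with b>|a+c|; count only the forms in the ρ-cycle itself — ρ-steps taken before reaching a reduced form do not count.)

D = 560, ⌊√D⌋ = 23
descent: ρ → (14,0,-10)
descent: ρ → (-10,20,4)  [lands on river]
river: ρ → (4,20,-10)
ρ-cycle length = 2 (tail of 2 descent steps not counted)

2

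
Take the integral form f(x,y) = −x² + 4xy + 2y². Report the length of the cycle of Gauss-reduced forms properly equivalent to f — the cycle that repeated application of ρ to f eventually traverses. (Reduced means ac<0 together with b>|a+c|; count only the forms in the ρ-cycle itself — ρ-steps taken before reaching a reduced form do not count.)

D = 24, ⌊√D⌋ = 4
river: ρ → (2,4,-1)
river: ρ → (-1,4,2)
ρ-cycle length = 2 (tail of 0 descent steps not counted)

2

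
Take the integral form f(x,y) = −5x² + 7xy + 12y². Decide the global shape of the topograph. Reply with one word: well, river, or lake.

D = b²−4ac = 7² − 4·(-5)·12 = 289
D = 17² is a perfect square ⇒ form factors over ℤ ⇒ lakes

lake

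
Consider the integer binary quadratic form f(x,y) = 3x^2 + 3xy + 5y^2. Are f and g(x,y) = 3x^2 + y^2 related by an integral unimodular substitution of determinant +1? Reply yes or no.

D₁ = -51, D₂ = -12
discriminants differ ⇒ not SL₂(ℤ)-equivalent

no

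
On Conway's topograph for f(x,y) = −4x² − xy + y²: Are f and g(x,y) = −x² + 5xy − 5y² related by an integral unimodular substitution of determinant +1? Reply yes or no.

D₁ = 17, D₂ = 5
discriminants differ ⇒ not SL₂(ℤ)-equivalent

no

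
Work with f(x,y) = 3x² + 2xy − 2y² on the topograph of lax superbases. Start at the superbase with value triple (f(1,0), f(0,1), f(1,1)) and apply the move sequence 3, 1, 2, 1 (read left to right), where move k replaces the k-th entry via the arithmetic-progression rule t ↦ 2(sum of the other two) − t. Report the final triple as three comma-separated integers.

start (3,-2,3) = (f(1,0),f(0,1),f(1,1))
replace slot 3: 2·(3+(-2)) − 3 = -1 → (3,-2,-1)
replace slot 1: 2·((-2)+(-1)) − 3 = -9 → (-9,-2,-1)
replace slot 2: 2·((-9)+(-1)) − (-2) = -18 → (-9,-18,-1)
replace slot 1: 2·((-18)+(-1)) − (-9) = -29 → (-29,-18,-1)

-29,-18,-1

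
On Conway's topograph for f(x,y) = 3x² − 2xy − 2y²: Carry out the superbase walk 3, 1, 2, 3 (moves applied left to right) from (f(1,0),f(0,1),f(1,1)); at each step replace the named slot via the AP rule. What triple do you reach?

start (3,-2,-1) = (f(1,0),f(0,1),f(1,1))
replace slot 3: 2·(3+(-2)) − (-1) = 3 → (3,-2,3)
replace slot 1: 2·((-2)+3) − 3 = -1 → (-1,-2,3)
replace slot 2: 2·((-1)+3) − (-2) = 6 → (-1,6,3)
replace slot 3: 2·((-1)+6) − 3 = 7 → (-1,6,7)

-1,6,7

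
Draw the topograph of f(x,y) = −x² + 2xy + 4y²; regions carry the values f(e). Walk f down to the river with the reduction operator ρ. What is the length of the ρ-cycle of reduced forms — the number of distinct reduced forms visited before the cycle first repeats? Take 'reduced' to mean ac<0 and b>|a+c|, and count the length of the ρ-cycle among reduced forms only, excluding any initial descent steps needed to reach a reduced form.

D = 20, ⌊√D⌋ = 4
descent: ρ → (4,-2,-1)
descent: ρ → (-1,4,1)  [lands on river]
river: ρ → (1,4,-1)
ρ-cycle length = 2 (tail of 2 descent steps not counted)

2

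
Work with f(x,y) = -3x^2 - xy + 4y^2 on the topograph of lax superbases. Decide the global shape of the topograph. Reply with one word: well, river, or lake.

D = b²−4ac = (-1)² − 4·(-3)·4 = 49
D = 7² is a perfect square ⇒ form factors over ℤ ⇒ lakes

lake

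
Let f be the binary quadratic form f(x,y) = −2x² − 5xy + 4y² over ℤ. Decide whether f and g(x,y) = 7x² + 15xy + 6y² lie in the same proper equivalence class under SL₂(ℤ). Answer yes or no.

D₁ = 57, D₂ = 57
river cycle of f (length 6): (4, 5, -2), (-2, 7, 1), (1, 7, -2), (-2, 5, 4), (4, 3, -3), (-3, 3, 4)
river cycle of g (length 6): (-2, 7, 1), (1, 7, -2), (-2, 5, 4), (4, 3, -3), (-3, 3, 4), (4, 5, -2)
cycles coincide ⇒ equivalent

yes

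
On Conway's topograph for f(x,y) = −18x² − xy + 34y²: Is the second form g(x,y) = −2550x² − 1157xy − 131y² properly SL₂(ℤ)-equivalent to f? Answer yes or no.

D₁ = 2449, D₂ = 2449
river cycle of f (length 64): (-18, 35, 17), (17, 33, -20), (-20, 47, 3), (3, 49, -4), (-4, 47, 15), (15, 43, -10), (-10, 37, 27), (27, 17, -20), (-20, 23, 24), (24, 25, -19), … (54 more)
river cycle of g (length 64): (-18, 35, 17), (17, 33, -20), (-20, 47, 3), (3, 49, -4), (-4, 47, 15), (15, 43, -10), (-10, 37, 27), (27, 17, -20), (-20, 23, 24), (24, 25, -19), … (54 more)
cycles coincide ⇒ equivalent

yes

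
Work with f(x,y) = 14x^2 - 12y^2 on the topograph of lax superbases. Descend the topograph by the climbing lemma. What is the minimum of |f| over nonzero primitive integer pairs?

descent: ρ → (-12,24,2)  [lands on river]
river: ρ → (2,24,-12)
closes: descent 1, river 2
min |a| on river = 2

2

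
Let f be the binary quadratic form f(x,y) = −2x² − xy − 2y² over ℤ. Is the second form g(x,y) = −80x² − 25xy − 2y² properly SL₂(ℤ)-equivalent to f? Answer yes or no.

D₁ = -15, D₂ = -15
f is negative-definite; reduce −f:
−f: reduced (well bottom): (2,1,2) with a≤c, −a<b≤a
flip sign back: reduced form of f is (-2,-1,-2)
g is negative-definite; reduce −g:
−g: flip: (80,25,2)→(2,-25,80)
−g: translate: b→-1 (≡-25 mod 4), so (2,-25,80)→(2,-1,2)
−g: flip: (2,-1,2)→(2,1,2)
−g: reduced (well bottom): (2,1,2) with a≤c, −a<b≤a
flip sign back: reduced form of g is (-2,-1,-2)
reduced forms (-2, -1, -2) vs (-2, -1, -2) ⇒ equivalent

yes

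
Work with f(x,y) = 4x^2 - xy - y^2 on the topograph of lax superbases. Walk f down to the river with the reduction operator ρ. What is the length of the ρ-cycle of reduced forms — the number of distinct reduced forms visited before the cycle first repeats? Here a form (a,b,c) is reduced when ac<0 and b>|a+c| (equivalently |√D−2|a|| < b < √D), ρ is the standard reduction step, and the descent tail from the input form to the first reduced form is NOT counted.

D = 17, ⌊√D⌋ = 4
descent: ρ → (-1,3,2)  [lands on river]
river: ρ → (2,1,-2)
river: ρ → (-2,3,1)
river: ρ → (1,3,-2)
river: ρ → (-2,1,2)
river: ρ → (2,3,-1)
ρ-cycle length = 6 (tail of 1 descent step not counted)

6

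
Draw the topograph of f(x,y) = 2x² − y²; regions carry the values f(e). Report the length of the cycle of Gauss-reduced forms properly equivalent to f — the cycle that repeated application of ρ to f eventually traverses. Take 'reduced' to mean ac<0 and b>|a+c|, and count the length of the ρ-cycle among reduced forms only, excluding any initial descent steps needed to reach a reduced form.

D = 8, ⌊√D⌋ = 2
descent: ρ → (-1,2,1)  [lands on river]
river: ρ → (1,2,-1)
ρ-cycle length = 2 (tail of 1 descent step not counted)

2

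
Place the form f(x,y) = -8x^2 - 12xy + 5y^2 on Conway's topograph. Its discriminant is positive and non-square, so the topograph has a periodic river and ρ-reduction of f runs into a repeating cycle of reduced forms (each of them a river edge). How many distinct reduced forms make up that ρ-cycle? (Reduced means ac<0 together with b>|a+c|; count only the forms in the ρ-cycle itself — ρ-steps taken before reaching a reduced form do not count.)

D = 304, ⌊√D⌋ = 17
descent: ρ → (5,12,-8)  [lands on river]
river: ρ → (-8,4,9)
river: ρ → (9,14,-3)
river: ρ → (-3,16,4)
river: ρ → (4,16,-3)
river: ρ → (-3,14,9)
river: ρ → (9,4,-8)
river: ρ → (-8,12,5)
river: ρ → (5,8,-12)
river: ρ → (-12,16,1)
river: ρ → (1,16,-12)
river: ρ → (-12,8,5)
ρ-cycle length = 12 (tail of 1 descent step not counted)

12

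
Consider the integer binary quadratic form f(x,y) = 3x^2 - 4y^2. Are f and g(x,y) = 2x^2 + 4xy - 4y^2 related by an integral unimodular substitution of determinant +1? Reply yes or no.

D₁ = 48, D₂ = 48
river cycle of f (length 2): (3, 6, -1), (-1, 6, 3)
river cycle of g (length 2): (-4, 4, 2), (2, 4, -4)
cycles differ ⇒ inequivalent

no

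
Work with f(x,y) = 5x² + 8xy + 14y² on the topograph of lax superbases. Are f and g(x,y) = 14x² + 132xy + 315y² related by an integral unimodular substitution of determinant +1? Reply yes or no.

D₁ = -216, D₂ = -216
f: translate: b→-2 (≡8 mod 10), so (5,8,14)→(5,-2,11)
f: reduced (well bottom): (5,-2,11) with a≤c, −a<b≤a
g: translate: b→-8 (≡132 mod 28), so (14,132,315)→(14,-8,5)
g: flip: (14,-8,5)→(5,8,14)
g: translate: b→-2 (≡8 mod 10), so (5,8,14)→(5,-2,11)
g: reduced (well bottom): (5,-2,11) with a≤c, −a<b≤a
reduced forms (5, -2, 11) vs (5, -2, 11) ⇒ equivalent

yes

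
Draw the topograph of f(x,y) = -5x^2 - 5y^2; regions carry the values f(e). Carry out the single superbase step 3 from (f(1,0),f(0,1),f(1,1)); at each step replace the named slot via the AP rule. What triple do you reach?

start (-5,-5,-10) = (f(1,0),f(0,1),f(1,1))
replace slot 3: 2·((-5)+(-5)) − (-10) = -10 → (-5,-5,-10)

-5,-5,-10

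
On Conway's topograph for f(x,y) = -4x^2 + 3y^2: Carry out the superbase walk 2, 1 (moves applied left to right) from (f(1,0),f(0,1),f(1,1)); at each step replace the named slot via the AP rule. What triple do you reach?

start (-4,3,-1) = (f(1,0),f(0,1),f(1,1))
replace slot 2: 2·((-4)+(-1)) − 3 = -13 → (-4,-13,-1)
replace slot 1: 2·((-13)+(-1)) − (-4) = -24 → (-24,-13,-1)

-24,-13,-1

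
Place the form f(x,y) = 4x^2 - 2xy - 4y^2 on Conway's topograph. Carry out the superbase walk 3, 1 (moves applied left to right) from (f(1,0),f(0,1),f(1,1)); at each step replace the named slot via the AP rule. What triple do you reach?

start (4,-4,-2) = (f(1,0),f(0,1),f(1,1))
replace slot 3: 2·(4+(-4)) − (-2) = 2 → (4,-4,2)
replace slot 1: 2·((-4)+2) − 4 = -8 → (-8,-4,2)

-8,-4,2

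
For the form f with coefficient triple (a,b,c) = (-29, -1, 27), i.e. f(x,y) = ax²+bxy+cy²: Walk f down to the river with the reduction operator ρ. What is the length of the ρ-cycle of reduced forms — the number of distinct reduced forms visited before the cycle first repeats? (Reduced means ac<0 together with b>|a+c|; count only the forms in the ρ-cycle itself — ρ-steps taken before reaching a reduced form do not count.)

D = 3133, ⌊√D⌋ = 55
descent: ρ → (27,55,-1)  [lands on river]
river: ρ → (-1,55,27)
river: ρ → (27,53,-3)
river: ρ → (-3,55,9)
river: ρ → (9,53,-9)
river: ρ → (-9,55,3)
river: ρ → (3,53,-27)
river: ρ → (-27,55,1)
river: ρ → (1,55,-27)
river: ρ → (-27,53,3)
river: ρ → (3,55,-9)
river: ρ → (-9,53,9)
river: ρ → (9,55,-3)
river: ρ → (-3,53,27)
ρ-cycle length = 14 (tail of 1 descent step not counted)

14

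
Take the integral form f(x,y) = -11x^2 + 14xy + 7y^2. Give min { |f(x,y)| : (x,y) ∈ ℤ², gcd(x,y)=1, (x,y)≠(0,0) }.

river: ρ → (7,14,-11)
river: ρ → (-11,8,10)
river: ρ → (10,12,-9)
river: ρ → (-9,6,13)
river: ρ → (13,20,-2)
river: ρ → (-2,20,13)
river: ρ → (13,6,-9)
river: ρ → (-9,12,10)
river: ρ → (10,8,-11)
river: ρ → (-11,14,7)
closes: descent 0, river 10
min |a| on river = 2

2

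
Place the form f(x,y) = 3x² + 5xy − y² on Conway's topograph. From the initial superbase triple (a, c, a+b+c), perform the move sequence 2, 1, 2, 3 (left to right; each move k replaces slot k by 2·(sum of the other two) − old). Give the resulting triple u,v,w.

start (3,-1,7) = (f(1,0),f(0,1),f(1,1))
replace slot 2: 2·(3+7) − (-1) = 21 → (3,21,7)
replace slot 1: 2·(21+7) − 3 = 53 → (53,21,7)
replace slot 2: 2·(53+7) − 21 = 99 → (53,99,7)
replace slot 3: 2·(53+99) − 7 = 297 → (53,99,297)

53,99,297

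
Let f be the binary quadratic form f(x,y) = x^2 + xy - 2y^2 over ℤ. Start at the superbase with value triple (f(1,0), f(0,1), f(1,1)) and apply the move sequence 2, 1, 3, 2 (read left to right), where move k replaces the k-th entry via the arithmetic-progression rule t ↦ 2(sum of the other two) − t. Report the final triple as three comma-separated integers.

start (1,-2,0) = (f(1,0),f(0,1),f(1,1))
replace slot 2: 2·(1+0) − (-2) = 4 → (1,4,0)
replace slot 1: 2·(4+0) − 1 = 7 → (7,4,0)
replace slot 3: 2·(7+4) − 0 = 22 → (7,4,22)
replace slot 2: 2·(7+22) − 4 = 54 → (7,54,22)

7,54,22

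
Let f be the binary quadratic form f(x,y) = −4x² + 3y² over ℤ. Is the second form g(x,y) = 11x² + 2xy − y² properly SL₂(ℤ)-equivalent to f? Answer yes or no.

D₁ = 48, D₂ = 48
river cycle of f (length 2): (3, 6, -1), (-1, 6, 3)
river cycle of g (length 2): (-1, 6, 3), (3, 6, -1)
cycles coincide ⇒ equivalent

yes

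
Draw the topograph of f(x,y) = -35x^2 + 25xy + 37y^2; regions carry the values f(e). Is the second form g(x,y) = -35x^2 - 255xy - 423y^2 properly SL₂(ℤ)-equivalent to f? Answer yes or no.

D₁ = 5805, D₂ = 5805
river cycle of f (length 16): (37, 49, -23), (-23, 43, 43), (43, 43, -23), (-23, 49, 37), (37, 25, -35), (-35, 45, 27), (27, 63, -17), (-17, 73, 7), (7, 67, -47), (-47, 27, 27), … (6 more)
river cycle of g (length 16): (-35, 25, 37), (37, 49, -23), (-23, 43, 43), (43, 43, -23), (-23, 49, 37), (37, 25, -35), (-35, 45, 27), (27, 63, -17), (-17, 73, 7), (7, 67, -47), … (6 more)
cycles coincide ⇒ equivalent

yes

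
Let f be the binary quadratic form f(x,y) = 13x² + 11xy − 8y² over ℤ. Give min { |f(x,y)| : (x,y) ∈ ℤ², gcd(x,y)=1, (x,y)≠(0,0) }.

river: ρ → (-8,21,3)
river: ρ → (3,21,-8)
river: ρ → (-8,11,13)
river: ρ → (13,15,-6)
river: ρ → (-6,21,4)
river: ρ → (4,19,-11)
river: ρ → (-11,3,12)
river: ρ → (12,21,-2)
river: ρ → (-2,23,1)
river: ρ → (1,23,-2)
river: ρ → (-2,21,12)
river: ρ → (12,3,-11)
river: ρ → (-11,19,4)
river: ρ → (4,21,-6)
river: ρ → (-6,15,13)
river: ρ → (13,11,-8)
closes: descent 0, river 16
min |a| on river = 1

1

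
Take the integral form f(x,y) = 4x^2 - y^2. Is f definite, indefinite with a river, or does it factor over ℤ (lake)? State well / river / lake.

D = b²−4ac = 0² − 4·4·(-1) = 16
D = 4² is a perfect square ⇒ form factors over ℤ ⇒ lakes

lake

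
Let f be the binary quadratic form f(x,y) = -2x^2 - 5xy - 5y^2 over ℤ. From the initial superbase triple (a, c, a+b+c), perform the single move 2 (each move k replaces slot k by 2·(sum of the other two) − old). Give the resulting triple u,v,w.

start (-2,-5,-12) = (f(1,0),f(0,1),f(1,1))
replace slot 2: 2·((-2)+(-12)) − (-5) = -23 → (-2,-23,-12)

-2,-23,-12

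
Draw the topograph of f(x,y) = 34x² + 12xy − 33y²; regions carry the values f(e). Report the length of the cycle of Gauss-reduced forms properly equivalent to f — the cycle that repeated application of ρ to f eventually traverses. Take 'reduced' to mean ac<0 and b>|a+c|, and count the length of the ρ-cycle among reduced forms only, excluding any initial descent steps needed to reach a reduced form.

D = 4632, ⌊√D⌋ = 68
river: ρ → (-33,54,13)
river: ρ → (13,50,-41)
river: ρ → (-41,32,22)
river: ρ → (22,56,-17)
river: ρ → (-17,46,37)
river: ρ → (37,28,-26)
river: ρ → (-26,24,39)
river: ρ → (39,54,-11)
river: ρ → (-11,56,34)
river: ρ → (34,12,-33)
ρ-cycle length = 10 (tail of 0 descent steps not counted)

10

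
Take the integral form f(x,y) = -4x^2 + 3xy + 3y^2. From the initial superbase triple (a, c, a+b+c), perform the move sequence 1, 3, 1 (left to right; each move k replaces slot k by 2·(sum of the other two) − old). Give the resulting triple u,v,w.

start (-4,3,2) = (f(1,0),f(0,1),f(1,1))
replace slot 1: 2·(3+2) − (-4) = 14 → (14,3,2)
replace slot 3: 2·(14+3) − 2 = 32 → (14,3,32)
replace slot 1: 2·(3+32) − 14 = 56 → (56,3,32)

56,3,32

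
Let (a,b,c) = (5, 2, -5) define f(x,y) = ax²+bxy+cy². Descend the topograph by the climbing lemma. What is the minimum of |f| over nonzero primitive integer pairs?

river: ρ → (-5,8,2)
river: ρ → (2,8,-5)
river: ρ → (-5,2,5)
river: ρ → (5,8,-2)
river: ρ → (-2,8,5)
river: ρ → (5,2,-5)
closes: descent 0, river 6
min |a| on river = 2

2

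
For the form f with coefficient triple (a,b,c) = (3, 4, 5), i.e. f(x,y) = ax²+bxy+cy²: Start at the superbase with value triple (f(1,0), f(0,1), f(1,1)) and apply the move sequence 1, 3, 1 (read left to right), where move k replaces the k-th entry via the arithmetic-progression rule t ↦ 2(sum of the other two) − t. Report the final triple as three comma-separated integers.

start (3,5,12) = (f(1,0),f(0,1),f(1,1))
replace slot 1: 2·(5+12) − 3 = 31 → (31,5,12)
replace slot 3: 2·(31+5) − 12 = 60 → (31,5,60)
replace slot 1: 2·(5+60) − 31 = 99 → (99,5,60)

99,5,60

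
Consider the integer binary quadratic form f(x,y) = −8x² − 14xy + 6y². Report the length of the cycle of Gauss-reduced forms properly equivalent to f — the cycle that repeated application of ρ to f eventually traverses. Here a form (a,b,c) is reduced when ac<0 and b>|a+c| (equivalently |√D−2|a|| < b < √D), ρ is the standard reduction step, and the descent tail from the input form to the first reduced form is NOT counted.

D = 388, ⌊√D⌋ = 19
descent: ρ → (6,14,-8)  [lands on river]
river: ρ → (-8,18,2)
river: ρ → (2,18,-8)
river: ρ → (-8,14,6)
river: ρ → (6,10,-12)
river: ρ → (-12,14,4)
river: ρ → (4,18,-4)
river: ρ → (-4,14,12)
river: ρ → (12,10,-6)
river: ρ → (-6,14,8)
river: ρ → (8,18,-2)
river: ρ → (-2,18,8)
river: ρ → (8,14,-6)
river: ρ → (-6,10,12)
river: ρ → (12,14,-4)
river: ρ → (-4,18,4)
river: ρ → (4,14,-12)
river: ρ → (-12,10,6)
ρ-cycle length = 18 (tail of 1 descent step not counted)

18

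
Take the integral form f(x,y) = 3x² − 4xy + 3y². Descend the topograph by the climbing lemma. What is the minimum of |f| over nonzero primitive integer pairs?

translate: b→2 (≡-4 mod 6), so (3,-4,3)→(3,2,2)
flip: (3,2,2)→(2,-2,3)
translate: b→2 (≡-2 mod 4), so (2,-2,3)→(2,2,3)
reduced (well bottom): (2,2,3) with a≤c, −a<b≤a
well minimum = a = 2

2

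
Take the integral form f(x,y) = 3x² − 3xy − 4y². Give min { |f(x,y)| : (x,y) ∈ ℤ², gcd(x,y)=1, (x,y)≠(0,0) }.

descent: ρ → (-4,3,3)  [lands on river]
river: ρ → (3,3,-4)
river: ρ → (-4,5,2)
river: ρ → (2,7,-1)
river: ρ → (-1,7,2)
river: ρ → (2,5,-4)
closes: descent 1, river 6
min |a| on river = 1

1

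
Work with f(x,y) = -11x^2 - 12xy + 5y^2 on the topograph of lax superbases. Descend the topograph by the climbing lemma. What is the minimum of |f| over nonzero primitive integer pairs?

descent: ρ → (5,12,-11)  [lands on river]
river: ρ → (-11,10,6)
river: ρ → (6,14,-7)
river: ρ → (-7,14,6)
river: ρ → (6,10,-11)
river: ρ → (-11,12,5)
river: ρ → (5,18,-2)
river: ρ → (-2,18,5)
closes: descent 1, river 8
min |a| on river = 2

2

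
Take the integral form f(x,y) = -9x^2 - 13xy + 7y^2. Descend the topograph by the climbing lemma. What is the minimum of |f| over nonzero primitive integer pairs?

descent: ρ → (7,13,-9)  [lands on river]
river: ρ → (-9,5,11)
river: ρ → (11,17,-3)
river: ρ → (-3,19,5)
river: ρ → (5,11,-15)
river: ρ → (-15,19,1)
river: ρ → (1,19,-15)
river: ρ → (-15,11,5)
river: ρ → (5,19,-3)
river: ρ → (-3,17,11)
river: ρ → (11,5,-9)
river: ρ → (-9,13,7)
river: ρ → (7,15,-7)
river: ρ → (-7,13,9)
river: ρ → (9,5,-11)
river: ρ → (-11,17,3)
river: ρ → (3,19,-5)
river: ρ → (-5,11,15)
river: ρ → (15,19,-1)
river: ρ → (-1,19,15)
river: ρ → (15,11,-5)
river: ρ → (-5,19,3)
river: ρ → (3,17,-11)
river: ρ → (-11,5,9)
river: ρ → (9,13,-7)
river: ρ → (-7,15,7)
closes: descent 1, river 26
min |a| on river = 1

1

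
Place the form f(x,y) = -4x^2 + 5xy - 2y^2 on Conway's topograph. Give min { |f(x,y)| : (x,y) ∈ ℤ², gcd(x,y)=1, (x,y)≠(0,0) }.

translate: b→3 (≡-5 mod 8), so (4,-5,2)→(4,3,1)
flip: (4,3,1)→(1,-3,4)
translate: b→1 (≡-3 mod 2), so (1,-3,4)→(1,1,2)
reduced (well bottom): (1,1,2) with a≤c, −a<b≤a
well minimum |f| = |-1| = 1 (negative-definite)

1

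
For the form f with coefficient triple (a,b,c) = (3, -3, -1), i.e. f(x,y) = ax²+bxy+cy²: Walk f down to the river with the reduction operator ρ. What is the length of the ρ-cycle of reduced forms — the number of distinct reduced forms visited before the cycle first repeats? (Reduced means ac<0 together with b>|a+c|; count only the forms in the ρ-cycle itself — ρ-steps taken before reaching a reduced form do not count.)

D = 21, ⌊√D⌋ = 4
descent: ρ → (-1,3,3)  [lands on river]
river: ρ → (3,3,-1)
ρ-cycle length = 2 (tail of 1 descent step not counted)

2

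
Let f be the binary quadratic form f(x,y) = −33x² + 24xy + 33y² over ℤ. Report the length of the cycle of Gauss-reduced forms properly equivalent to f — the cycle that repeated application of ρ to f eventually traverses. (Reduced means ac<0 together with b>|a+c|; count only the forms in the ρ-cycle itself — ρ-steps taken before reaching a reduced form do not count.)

D = 4932, ⌊√D⌋ = 70
river: ρ → (33,42,-24)
river: ρ → (-24,54,21)
river: ρ → (21,30,-48)
river: ρ → (-48,66,3)
river: ρ → (3,66,-48)
river: ρ → (-48,30,21)
river: ρ → (21,54,-24)
river: ρ → (-24,42,33)
river: ρ → (33,24,-33)
river: ρ → (-33,42,24)
river: ρ → (24,54,-21)
river: ρ → (-21,30,48)
river: ρ → (48,66,-3)
river: ρ → (-3,66,48)
river: ρ → (48,30,-21)
river: ρ → (-21,54,24)
river: ρ → (24,42,-33)
river: ρ → (-33,24,33)
ρ-cycle length = 18 (tail of 0 descent steps not counted)

18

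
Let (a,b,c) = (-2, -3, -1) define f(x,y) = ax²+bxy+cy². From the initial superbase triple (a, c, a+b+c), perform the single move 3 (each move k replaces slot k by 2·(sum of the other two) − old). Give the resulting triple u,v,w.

start (-2,-1,-6) = (f(1,0),f(0,1),f(1,1))
replace slot 3: 2·((-2)+(-1)) − (-6) = 0 → (-2,-1,0)

-2,-1,0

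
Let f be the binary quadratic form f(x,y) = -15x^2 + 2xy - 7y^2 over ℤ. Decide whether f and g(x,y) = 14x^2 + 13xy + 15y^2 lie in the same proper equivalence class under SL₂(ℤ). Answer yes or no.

D₁ = -416, D₂ = -671
discriminants differ ⇒ not SL₂(ℤ)-equivalent

no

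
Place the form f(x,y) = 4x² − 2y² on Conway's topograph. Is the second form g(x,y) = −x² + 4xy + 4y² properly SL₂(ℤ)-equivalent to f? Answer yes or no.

D₁ = 32, D₂ = 32
river cycle of f (length 2): (-2, 4, 2), (2, 4, -2)
river cycle of g (length 2): (4, 4, -1), (-1, 4, 4)
cycles differ ⇒ inequivalent

no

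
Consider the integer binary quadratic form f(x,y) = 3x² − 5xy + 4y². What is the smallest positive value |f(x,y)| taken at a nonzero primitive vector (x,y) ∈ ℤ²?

translate: b→1 (≡-5 mod 6), so (3,-5,4)→(3,1,2)
flip: (3,1,2)→(2,-1,3)
reduced (well bottom): (2,-1,3) with a≤c, −a<b≤a
well minimum = a = 2

2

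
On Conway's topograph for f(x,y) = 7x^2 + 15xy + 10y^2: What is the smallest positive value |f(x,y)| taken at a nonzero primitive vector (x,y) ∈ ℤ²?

translate: b→1 (≡15 mod 14), so (7,15,10)→(7,1,2)
flip: (7,1,2)→(2,-1,7)
reduced (well bottom): (2,-1,7) with a≤c, −a<b≤a
well minimum = a = 2

2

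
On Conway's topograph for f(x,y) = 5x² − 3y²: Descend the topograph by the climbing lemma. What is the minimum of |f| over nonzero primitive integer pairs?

descent: ρ → (-3,6,2)  [lands on river]
river: ρ → (2,6,-3)
closes: descent 1, river 2
min |a| on river = 2

2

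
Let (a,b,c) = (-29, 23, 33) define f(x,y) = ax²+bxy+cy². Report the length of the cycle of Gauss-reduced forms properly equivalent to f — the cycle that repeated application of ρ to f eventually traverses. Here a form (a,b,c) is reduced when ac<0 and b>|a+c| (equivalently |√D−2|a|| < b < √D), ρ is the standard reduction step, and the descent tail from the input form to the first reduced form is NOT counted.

D = 4357, ⌊√D⌋ = 66
river: ρ → (33,43,-19)
river: ρ → (-19,33,43)
river: ρ → (43,53,-9)
river: ρ → (-9,55,37)
river: ρ → (37,19,-27)
river: ρ → (-27,35,29)
river: ρ → (29,23,-33)
river: ρ → (-33,43,19)
river: ρ → (19,33,-43)
river: ρ → (-43,53,9)
river: ρ → (9,55,-37)
river: ρ → (-37,19,27)
river: ρ → (27,35,-29)
river: ρ → (-29,23,33)
ρ-cycle length = 14 (tail of 0 descent steps not counted)

14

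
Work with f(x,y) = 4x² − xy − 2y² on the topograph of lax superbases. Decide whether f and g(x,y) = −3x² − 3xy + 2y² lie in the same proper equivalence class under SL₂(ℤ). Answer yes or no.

D₁ = 33, D₂ = 33
river cycle of f (length 4): (-2, 5, 1), (1, 5, -2), (-2, 3, 3), (3, 3, -2)
river cycle of g (length 4): (2, 3, -3), (-3, 3, 2), (2, 5, -1), (-1, 5, 2)
cycles differ ⇒ inequivalent

no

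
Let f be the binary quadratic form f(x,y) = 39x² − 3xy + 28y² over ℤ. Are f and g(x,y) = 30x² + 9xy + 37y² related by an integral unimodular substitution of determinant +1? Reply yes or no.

D₁ = -4359, D₂ = -4359
f: flip: (39,-3,28)→(28,3,39)
f: reduced (well bottom): (28,3,39) with a≤c, −a<b≤a
g: reduced (well bottom): (30,9,37) with a≤c, −a<b≤a
reduced forms (28, 3, 39) vs (30, 9, 37) ⇒ inequivalent

no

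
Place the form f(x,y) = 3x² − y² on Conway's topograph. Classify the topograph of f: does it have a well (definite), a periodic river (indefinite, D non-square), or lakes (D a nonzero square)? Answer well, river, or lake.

D = b²−4ac = 0² − 4·3·(-1) = 12
D > 0 non-square ⇒ indefinite ⇒ periodic river

river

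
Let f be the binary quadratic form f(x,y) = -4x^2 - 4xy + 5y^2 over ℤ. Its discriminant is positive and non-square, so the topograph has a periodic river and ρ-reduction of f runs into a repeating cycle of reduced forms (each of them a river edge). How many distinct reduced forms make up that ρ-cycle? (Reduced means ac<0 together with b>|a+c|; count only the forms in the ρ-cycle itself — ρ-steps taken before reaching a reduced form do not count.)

D = 96, ⌊√D⌋ = 9
descent: ρ → (5,4,-4)  [lands on river]
river: ρ → (-4,4,5)
river: ρ → (5,6,-3)
river: ρ → (-3,6,5)
ρ-cycle length = 4 (tail of 1 descent step not counted)

4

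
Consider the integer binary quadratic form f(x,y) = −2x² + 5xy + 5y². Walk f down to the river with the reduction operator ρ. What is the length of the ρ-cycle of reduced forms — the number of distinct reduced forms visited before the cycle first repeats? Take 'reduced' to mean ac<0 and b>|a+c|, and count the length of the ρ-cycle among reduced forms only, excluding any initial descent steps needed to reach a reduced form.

D = 65, ⌊√D⌋ = 8
river: ρ → (5,5,-2)
river: ρ → (-2,7,2)
river: ρ → (2,5,-5)
river: ρ → (-5,5,2)
river: ρ → (2,7,-2)
river: ρ → (-2,5,5)
ρ-cycle length = 6 (tail of 0 descent steps not counted)

6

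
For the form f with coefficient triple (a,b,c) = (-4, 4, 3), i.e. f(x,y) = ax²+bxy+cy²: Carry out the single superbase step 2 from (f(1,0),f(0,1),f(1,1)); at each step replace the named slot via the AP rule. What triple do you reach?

start (-4,3,3) = (f(1,0),f(0,1),f(1,1))
replace slot 2: 2·((-4)+3) − 3 = -5 → (-4,-5,3)

-4,-5,3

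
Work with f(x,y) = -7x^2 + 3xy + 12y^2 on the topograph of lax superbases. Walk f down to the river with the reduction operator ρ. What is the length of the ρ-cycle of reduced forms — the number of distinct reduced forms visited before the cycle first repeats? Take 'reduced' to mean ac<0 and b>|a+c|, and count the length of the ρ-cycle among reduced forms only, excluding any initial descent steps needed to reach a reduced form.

D = 345, ⌊√D⌋ = 18
descent: ρ → (12,-3,-7)
descent: ρ → (-7,17,2)  [lands on river]
river: ρ → (2,15,-15)
river: ρ → (-15,15,2)
river: ρ → (2,17,-7)
river: ρ → (-7,11,8)
river: ρ → (8,5,-10)
river: ρ → (-10,15,3)
river: ρ → (3,15,-10)
river: ρ → (-10,5,8)
river: ρ → (8,11,-7)
ρ-cycle length = 10 (tail of 2 descent steps not counted)

10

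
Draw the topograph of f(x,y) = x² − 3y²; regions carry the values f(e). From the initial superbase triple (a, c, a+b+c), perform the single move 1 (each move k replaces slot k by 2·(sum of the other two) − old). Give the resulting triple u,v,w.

start (1,-3,-2) = (f(1,0),f(0,1),f(1,1))
replace slot 1: 2·((-3)+(-2)) − 1 = -11 → (-11,-3,-2)

-11,-3,-2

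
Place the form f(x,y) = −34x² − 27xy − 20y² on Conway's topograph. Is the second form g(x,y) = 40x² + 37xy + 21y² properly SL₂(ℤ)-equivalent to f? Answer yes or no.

D₁ = -1991, D₂ = -1991
f is negative-definite; reduce −f:
−f: flip: (34,27,20)→(20,-27,34)
−f: translate: b→13 (≡-27 mod 40), so (20,-27,34)→(20,13,27)
−f: reduced (well bottom): (20,13,27) with a≤c, −a<b≤a
flip sign back: reduced form of f is (-20,-13,-27)
g: flip: (40,37,21)→(21,-37,40)
g: translate: b→5 (≡-37 mod 42), so (21,-37,40)→(21,5,24)
g: reduced (well bottom): (21,5,24) with a≤c, −a<b≤a
reduced forms (-20, -13, -27) vs (21, 5, 24) ⇒ inequivalent

no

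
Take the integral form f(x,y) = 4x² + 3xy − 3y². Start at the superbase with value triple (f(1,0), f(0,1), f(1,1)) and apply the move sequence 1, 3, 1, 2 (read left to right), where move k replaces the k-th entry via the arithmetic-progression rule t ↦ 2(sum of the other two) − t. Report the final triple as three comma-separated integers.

start (4,-3,4) = (f(1,0),f(0,1),f(1,1))
replace slot 1: 2·((-3)+4) − 4 = -2 → (-2,-3,4)
replace slot 3: 2·((-2)+(-3)) − 4 = -14 → (-2,-3,-14)
replace slot 1: 2·((-3)+(-14)) − (-2) = -32 → (-32,-3,-14)
replace slot 2: 2·((-32)+(-14)) − (-3) = -89 → (-32,-89,-14)

-32,-89,-14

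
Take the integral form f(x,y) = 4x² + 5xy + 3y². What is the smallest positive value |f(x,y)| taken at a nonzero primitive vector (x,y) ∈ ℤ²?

translate: b→-3 (≡5 mod 8), so (4,5,3)→(4,-3,2)
flip: (4,-3,2)→(2,3,4)
translate: b→-1 (≡3 mod 4), so (2,3,4)→(2,-1,3)
reduced (well bottom): (2,-1,3) with a≤c, −a<b≤a
well minimum = a = 2

2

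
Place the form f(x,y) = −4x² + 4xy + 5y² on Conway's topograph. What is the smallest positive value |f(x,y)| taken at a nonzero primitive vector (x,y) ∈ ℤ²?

river: ρ → (5,6,-3)
river: ρ → (-3,6,5)
river: ρ → (5,4,-4)
river: ρ → (-4,4,5)
closes: descent 0, river 4
min |a| on river = 3

3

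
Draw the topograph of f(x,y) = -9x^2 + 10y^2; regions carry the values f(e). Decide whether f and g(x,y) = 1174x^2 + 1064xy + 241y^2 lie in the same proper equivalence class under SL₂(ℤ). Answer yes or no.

D₁ = 360, D₂ = 360
river cycle of f (length 2): (-9, 18, 1), (1, 18, -9)
river cycle of g (length 2): (-9, 18, 1), (1, 18, -9)
cycles coincide ⇒ equivalent

yes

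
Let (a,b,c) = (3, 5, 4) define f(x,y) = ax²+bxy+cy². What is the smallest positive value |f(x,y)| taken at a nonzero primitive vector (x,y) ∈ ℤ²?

translate: b→-1 (≡5 mod 6), so (3,5,4)→(3,-1,2)
flip: (3,-1,2)→(2,1,3)
reduced (well bottom): (2,1,3) with a≤c, −a<b≤a
well minimum = a = 2

2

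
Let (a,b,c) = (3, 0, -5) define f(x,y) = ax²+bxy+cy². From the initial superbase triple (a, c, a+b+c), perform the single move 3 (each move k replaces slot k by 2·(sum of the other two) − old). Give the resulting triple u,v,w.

start (3,-5,-2) = (f(1,0),f(0,1),f(1,1))
replace slot 3: 2·(3+(-5)) − (-2) = -2 → (3,-5,-2)

3,-5,-2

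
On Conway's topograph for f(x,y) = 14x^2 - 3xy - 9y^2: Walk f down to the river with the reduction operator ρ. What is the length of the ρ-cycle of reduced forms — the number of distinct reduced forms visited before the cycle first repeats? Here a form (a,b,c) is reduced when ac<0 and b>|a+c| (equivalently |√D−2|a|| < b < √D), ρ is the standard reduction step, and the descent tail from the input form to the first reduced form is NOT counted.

D = 513, ⌊√D⌋ = 22
descent: ρ → (-9,21,2)  [lands on river]
river: ρ → (2,19,-19)
river: ρ → (-19,19,2)
river: ρ → (2,21,-9)
river: ρ → (-9,15,8)
river: ρ → (8,17,-7)
river: ρ → (-7,11,14)
river: ρ → (14,17,-4)
river: ρ → (-4,15,18)
river: ρ → (18,21,-1)
river: ρ → (-1,21,18)
river: ρ → (18,15,-4)
river: ρ → (-4,17,14)
river: ρ → (14,11,-7)
river: ρ → (-7,17,8)
river: ρ → (8,15,-9)
ρ-cycle length = 16 (tail of 1 descent step not counted)

16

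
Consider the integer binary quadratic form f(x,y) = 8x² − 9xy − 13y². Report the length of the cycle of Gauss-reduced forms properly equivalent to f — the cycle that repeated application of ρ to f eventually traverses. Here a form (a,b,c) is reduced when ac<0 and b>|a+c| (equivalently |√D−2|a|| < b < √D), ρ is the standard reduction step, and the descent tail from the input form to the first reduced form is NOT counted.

D = 497, ⌊√D⌋ = 22
descent: ρ → (-13,9,8)  [lands on river]
river: ρ → (8,7,-14)
river: ρ → (-14,21,1)
river: ρ → (1,21,-14)
river: ρ → (-14,7,8)
river: ρ → (8,9,-13)
river: ρ → (-13,17,4)
river: ρ → (4,15,-17)
river: ρ → (-17,19,2)
river: ρ → (2,21,-7)
river: ρ → (-7,21,2)
river: ρ → (2,19,-17)
river: ρ → (-17,15,4)
river: ρ → (4,17,-13)
ρ-cycle length = 14 (tail of 1 descent step not counted)

14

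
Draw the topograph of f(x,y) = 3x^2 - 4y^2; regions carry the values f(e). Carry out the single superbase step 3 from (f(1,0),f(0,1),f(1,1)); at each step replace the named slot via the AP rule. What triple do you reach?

start (3,-4,-1) = (f(1,0),f(0,1),f(1,1))
replace slot 3: 2·(3+(-4)) − (-1) = -1 → (3,-4,-1)

3,-4,-1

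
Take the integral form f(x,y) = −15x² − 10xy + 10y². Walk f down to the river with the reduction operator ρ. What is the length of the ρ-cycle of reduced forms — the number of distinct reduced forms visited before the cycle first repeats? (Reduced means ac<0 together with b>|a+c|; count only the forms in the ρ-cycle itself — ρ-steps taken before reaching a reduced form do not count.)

D = 700, ⌊√D⌋ = 26
descent: ρ → (10,10,-15)  [lands on river]
river: ρ → (-15,20,5)
river: ρ → (5,20,-15)
river: ρ → (-15,10,10)
ρ-cycle length = 4 (tail of 1 descent step not counted)

4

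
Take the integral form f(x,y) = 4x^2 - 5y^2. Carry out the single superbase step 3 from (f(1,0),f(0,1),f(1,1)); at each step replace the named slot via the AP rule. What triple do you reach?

start (4,-5,-1) = (f(1,0),f(0,1),f(1,1))
replace slot 3: 2·(4+(-5)) − (-1) = -1 → (4,-5,-1)

4,-5,-1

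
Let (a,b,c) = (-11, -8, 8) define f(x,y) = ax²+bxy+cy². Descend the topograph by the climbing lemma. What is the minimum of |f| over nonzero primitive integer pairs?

descent: ρ → (8,8,-11)  [lands on river]
river: ρ → (-11,14,5)
river: ρ → (5,16,-8)
river: ρ → (-8,16,5)
river: ρ → (5,14,-11)
river: ρ → (-11,8,8)
closes: descent 1, river 6
min |a| on river = 5

5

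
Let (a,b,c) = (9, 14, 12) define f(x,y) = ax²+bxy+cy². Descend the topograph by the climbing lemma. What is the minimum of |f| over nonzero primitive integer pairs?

translate: b→-4 (≡14 mod 18), so (9,14,12)→(9,-4,7)
flip: (9,-4,7)→(7,4,9)
reduced (well bottom): (7,4,9) with a≤c, −a<b≤a
well minimum = a = 7

7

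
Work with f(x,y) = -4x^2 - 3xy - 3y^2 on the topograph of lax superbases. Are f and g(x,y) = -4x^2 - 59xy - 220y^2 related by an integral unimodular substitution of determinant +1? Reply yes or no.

D₁ = -39, D₂ = -39
f is negative-definite; reduce −f:
−f: flip: (4,3,3)→(3,-3,4)
−f: translate: b→3 (≡-3 mod 6), so (3,-3,4)→(3,3,4)
−f: reduced (well bottom): (3,3,4) with a≤c, −a<b≤a
flip sign back: reduced form of f is (-3,-3,-4)
g is negative-definite; reduce −g:
−g: translate: b→3 (≡59 mod 8), so (4,59,220)→(4,3,3)
−g: flip: (4,3,3)→(3,-3,4)
−g: translate: b→3 (≡-3 mod 6), so (3,-3,4)→(3,3,4)
−g: reduced (well bottom): (3,3,4) with a≤c, −a<b≤a
flip sign back: reduced form of g is (-3,-3,-4)
reduced forms (-3, -3, -4) vs (-3, -3, -4) ⇒ equivalent

yes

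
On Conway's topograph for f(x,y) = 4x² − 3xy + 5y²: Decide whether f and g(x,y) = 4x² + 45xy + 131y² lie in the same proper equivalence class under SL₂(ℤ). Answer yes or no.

D₁ = -71, D₂ = -71
f: reduced (well bottom): (4,-3,5) with a≤c, −a<b≤a
g: translate: b→-3 (≡45 mod 8), so (4,45,131)→(4,-3,5)
g: reduced (well bottom): (4,-3,5) with a≤c, −a<b≤a
reduced forms (4, -3, 5) vs (4, -3, 5) ⇒ equivalent

yes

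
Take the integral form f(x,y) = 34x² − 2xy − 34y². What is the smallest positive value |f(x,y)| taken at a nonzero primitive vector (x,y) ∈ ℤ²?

descent: ρ → (-34,2,34)  [lands on river]
river: ρ → (34,66,-2)
river: ρ → (-2,66,34)
river: ρ → (34,2,-34)
river: ρ → (-34,66,2)
river: ρ → (2,66,-34)
closes: descent 1, river 6
min |a| on river = 2

2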